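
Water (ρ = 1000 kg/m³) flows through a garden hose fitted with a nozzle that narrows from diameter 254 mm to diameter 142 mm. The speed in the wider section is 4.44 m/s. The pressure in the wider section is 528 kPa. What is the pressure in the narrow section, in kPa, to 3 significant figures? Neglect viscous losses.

P₂ ≈ 437 kPa

By continuity, v₂ = v₁·A₁/A₂ = 4.44·(507/158) = 14.2 m/s.
With no height change, Bernoulli's equation is P₁ + ½ρv₁² = P₂ + ½ρv₂².
P₂ = P₁ − ½ρ(v₂² − v₁²) = 528000 − ½·1000·(14.2² − 4.44²) = 528000 − 91000 = 437000 Pa.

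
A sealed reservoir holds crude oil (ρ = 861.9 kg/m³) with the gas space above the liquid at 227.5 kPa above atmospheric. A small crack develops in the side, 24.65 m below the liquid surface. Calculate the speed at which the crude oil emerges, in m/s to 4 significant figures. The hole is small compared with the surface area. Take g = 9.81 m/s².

Take point 1 at the surface (v₁ ≈ 0) and point 2 at the hole (at atmospheric pressure). Bernoulli: P₁ + ρg h = P_atm + ½ρv₂².
With P₁ − P_atm = 227500 Pa, v₂ = √(2gh + 2ΔP/ρ) = √(2·9.81·24.65 + 2·227500/861.9) = 31.80 m/s.

v ≈ 31.80 m/s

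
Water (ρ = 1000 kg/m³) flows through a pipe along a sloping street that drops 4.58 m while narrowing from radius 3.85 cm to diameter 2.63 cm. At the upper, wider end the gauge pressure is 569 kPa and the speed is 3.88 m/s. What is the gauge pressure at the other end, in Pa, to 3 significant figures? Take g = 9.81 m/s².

P₂ = 68400 Pa

The volume flow rate is constant, so v₂ = (A₁/A₂)v₁ = (46.6/5.43)·3.88 = 33.3 m/s.
Energy conservation along the streamline gives P₂ = P₁ − ½ρ(v₂² − v₁²) − ρg(h₂ − h₁).
P₂ = 569000 + ½·1000·(3.88² − 33.3²) − 1000·9.81·(−4.58) = 569000 + (-546000) − (-44900) = 68400 Pa.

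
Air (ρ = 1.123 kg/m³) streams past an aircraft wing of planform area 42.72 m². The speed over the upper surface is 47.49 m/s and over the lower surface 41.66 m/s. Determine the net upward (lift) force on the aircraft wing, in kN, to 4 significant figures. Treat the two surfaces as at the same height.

12.47 kN

From P + ½ρv² = const at equal height, P_low − P_up = ½ρ(v_up² − v_low²).
ΔP = ½·1.123·(47.49² − 41.66²) = 291.8 Pa.
Lift = ΔP · A = 291.8 × 42.72 = 12470 N.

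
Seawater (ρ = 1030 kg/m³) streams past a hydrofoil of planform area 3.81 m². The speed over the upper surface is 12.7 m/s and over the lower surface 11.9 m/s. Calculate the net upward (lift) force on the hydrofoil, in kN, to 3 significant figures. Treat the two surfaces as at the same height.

The faster flow above has the lower pressure; Bernoulli (same height) gives ΔP = ½ρ(v_up² − v_low²).
ΔP = ½·1030·(12.7² − 11.9²) = 10100 Pa.
Lift = ΔP · A = 10100 × 3.81 = 38600 N.

F ≈ 38.6 kN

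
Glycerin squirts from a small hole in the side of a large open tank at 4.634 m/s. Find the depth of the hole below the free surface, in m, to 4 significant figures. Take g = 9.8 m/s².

h = 1.096 m

Torricelli: v = √(2gh), so h = v²/(2g).
h = 4.634²/(2·9.8) = 21.47/19.60 = 1.096 m.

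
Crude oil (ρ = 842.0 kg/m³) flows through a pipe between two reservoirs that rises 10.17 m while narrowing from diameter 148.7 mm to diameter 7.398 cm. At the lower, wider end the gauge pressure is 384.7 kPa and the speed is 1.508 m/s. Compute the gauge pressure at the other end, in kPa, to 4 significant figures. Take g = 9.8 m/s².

286.1 kPa

By continuity, v₂ = v₁·A₁/A₂ = 1.508·(173.7/42.99) = 6.092 m/s.
Energy conservation along the streamline gives P₂ = P₁ − ½ρ(v₂² − v₁²) − ρg(h₂ − h₁).
P₂ = 384700 + ½·842.0·(1.508² − 6.092²) − 842.0·9.8·(+10.17) = 384700 + (-14670) − (83920) = 286100 Pa.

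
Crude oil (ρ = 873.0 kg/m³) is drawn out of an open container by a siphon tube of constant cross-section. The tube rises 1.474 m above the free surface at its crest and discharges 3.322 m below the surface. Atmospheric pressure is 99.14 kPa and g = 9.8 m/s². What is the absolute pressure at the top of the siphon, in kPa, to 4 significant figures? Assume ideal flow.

58.11 kPa

Bernoulli surface→outlet gives ½v² = g·h_out, so v = √(2·9.8·3.322) = 8.069 m/s.
Continuity keeps v the same throughout the tube; from surface to crest, P_atm + 0 = P_top + ½ρv² + ρg·h_top.
P_top = 99140 − ½·873.0·8.069² − 873.0·9.8·1.474 = 58110 Pa.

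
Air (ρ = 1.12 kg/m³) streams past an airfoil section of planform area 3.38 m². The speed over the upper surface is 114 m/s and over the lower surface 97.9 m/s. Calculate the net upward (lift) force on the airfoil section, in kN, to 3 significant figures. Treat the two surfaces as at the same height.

6.46 kN

With equal heights on the two surfaces, Bernoulli gives P_lower − P_upper = ½ρ(v_upper² − v_lower²).
ΔP = ½·1.12·(114² − 97.9²) = 1910 Pa.
Lift = ΔP · A = 1910 × 3.38 = 6460 N.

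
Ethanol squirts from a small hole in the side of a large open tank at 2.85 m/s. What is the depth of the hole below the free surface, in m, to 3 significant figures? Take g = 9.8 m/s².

h ≈ 0.414 m

For a small hole in a large open tank, ½v² = gh, giving h = v²/(2g).
h = 2.85²/(2·9.8) = 8.12/19.60 = 0.414 m.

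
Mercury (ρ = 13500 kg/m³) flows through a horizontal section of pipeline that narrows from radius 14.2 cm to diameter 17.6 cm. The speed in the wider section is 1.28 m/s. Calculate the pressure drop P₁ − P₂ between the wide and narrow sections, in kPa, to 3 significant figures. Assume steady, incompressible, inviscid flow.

Continuity gives A₁v₁ = A₂v₂, so v₂ = (633 cm²)/(243 cm²) × 1.28 m/s = 3.33 m/s.
The pipe is horizontal, so Bernoulli reduces to P₁ + ½ρv₁² = P₂ + ½ρv₂².
P₁ − P₂ = ½·13500·(3.33² − 1.28²) = ½·13500·9.47 = 63900 Pa.

ΔP ≈ 63.9 kPa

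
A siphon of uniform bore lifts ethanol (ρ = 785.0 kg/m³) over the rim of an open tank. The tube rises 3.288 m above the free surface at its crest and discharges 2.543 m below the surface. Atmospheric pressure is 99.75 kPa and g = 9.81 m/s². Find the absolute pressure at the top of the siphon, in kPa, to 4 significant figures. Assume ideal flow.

Bernoulli surface→outlet gives ½v² = g·h_out, so v = √(2·9.81·2.543) = 7.064 m/s.
Continuity keeps v the same throughout the tube; from surface to crest, P_atm + 0 = P_top + ½ρv² + ρg·h_top.
P_top = 99750 − ½·785.0·7.064² − 785.0·9.81·3.288 = 54850 Pa.

P_top = 54.85 kPa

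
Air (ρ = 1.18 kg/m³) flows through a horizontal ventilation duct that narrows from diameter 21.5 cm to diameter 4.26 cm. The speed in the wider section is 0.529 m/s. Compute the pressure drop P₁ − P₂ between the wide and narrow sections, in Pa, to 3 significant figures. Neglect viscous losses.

The volume flow rate is constant, so v₂ = (A₁/A₂)v₁ = (363/14.3)·0.529 = 13.5 m/s.
Bernoulli (h₁ = h₂): P₁ − P₂ = ½ρ(v₂² − v₁²).
P₁ − P₂ = ½·1.18·(13.5² − 0.529²) = ½·1.18·181 = 107 Pa.

ΔP ≈ 107 Pa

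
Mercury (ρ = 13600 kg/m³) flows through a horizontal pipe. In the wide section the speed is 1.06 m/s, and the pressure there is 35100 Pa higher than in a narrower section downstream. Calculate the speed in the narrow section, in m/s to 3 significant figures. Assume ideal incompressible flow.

Horizontal Bernoulli: P₁ + ½ρv₁² = P₂ + ½ρv₂², so v₂² = v₁² + 2(P₁ − P₂)/ρ.
v₂ = √(1.06² + 2·35100/13600) = √(1.12 + 5.16) = 2.51 m/s.

v₂ ≈ 2.51 m/s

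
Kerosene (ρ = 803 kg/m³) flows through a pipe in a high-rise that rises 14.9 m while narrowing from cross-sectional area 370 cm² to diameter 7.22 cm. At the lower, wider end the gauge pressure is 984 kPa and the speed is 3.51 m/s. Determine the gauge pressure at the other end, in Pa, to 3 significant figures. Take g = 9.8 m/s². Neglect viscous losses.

P₂ ≈ 468000 Pa

Continuity gives A₁v₁ = A₂v₂, so v₂ = (370 cm²)/(40.9 cm²) × 3.51 m/s = 31.7 m/s.
Energy conservation along the streamline gives P₂ = P₁ − ½ρ(v₂² − v₁²) − ρg(h₂ − h₁).
P₂ = 984000 + ½·803·(3.51² − 31.7²) − 803·9.8·(+14.9) = 984000 + (-399000) − (117000) = 468000 Pa.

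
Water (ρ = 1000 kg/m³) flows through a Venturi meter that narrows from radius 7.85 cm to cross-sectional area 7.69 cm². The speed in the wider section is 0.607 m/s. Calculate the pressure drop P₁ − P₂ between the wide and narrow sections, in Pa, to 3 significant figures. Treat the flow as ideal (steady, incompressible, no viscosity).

ΔP ≈ 117000 Pa

The volume flow rate is constant, so v₂ = (A₁/A₂)v₁ = (194/7.69)·0.607 = 15.3 m/s.
The pipe is horizontal, so Bernoulli reduces to P₁ + ½ρv₁² = P₂ + ½ρv₂².
P₁ − P₂ = ½·1000·(15.3² − 0.607²) = ½·1000·233 = 117000 Pa.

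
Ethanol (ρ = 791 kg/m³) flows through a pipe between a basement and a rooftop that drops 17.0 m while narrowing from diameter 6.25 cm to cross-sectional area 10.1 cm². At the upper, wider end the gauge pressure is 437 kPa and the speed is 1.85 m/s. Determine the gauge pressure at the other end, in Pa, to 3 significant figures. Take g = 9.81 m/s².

The volume flow rate is constant, so v₂ = (A₁/A₂)v₁ = (30.7/10.1)·1.85 = 5.62 m/s.
Bernoulli: P₁ + ½ρv₁² + ρg h₁ = P₂ + ½ρv₂² + ρg h₂, so P₂ = P₁ + ½ρ(v₁² − v₂²) − ρg(h₂ − h₁).
P₂ = 437000 + ½·791·(1.85² − 5.62²) − 791·9.81·(−17.0) = 437000 + (-11100) − (-132000) = 558000 Pa.

P₂ = 558000 Pa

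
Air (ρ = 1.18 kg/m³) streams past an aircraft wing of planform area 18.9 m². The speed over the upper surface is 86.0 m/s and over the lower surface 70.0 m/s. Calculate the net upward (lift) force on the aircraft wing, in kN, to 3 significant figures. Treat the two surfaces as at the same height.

The faster flow above has the lower pressure; Bernoulli (same height) gives ΔP = ½ρ(v_up² − v_low²).
ΔP = ½·1.18·(86.0² − 70.0²) = 1470 Pa.
Lift = ΔP · A = 1470 × 18.9 = 27800 N.

F = 27.8 kN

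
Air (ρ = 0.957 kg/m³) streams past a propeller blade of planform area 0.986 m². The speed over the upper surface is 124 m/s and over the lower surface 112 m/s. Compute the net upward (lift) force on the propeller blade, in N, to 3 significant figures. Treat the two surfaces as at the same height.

F = 1340 N

From P + ½ρv² = const at equal height, P_low − P_up = ½ρ(v_up² − v_low²).
ΔP = ½·0.957·(124² − 112²) = 1360 Pa.
Lift = ΔP · A = 1360 × 0.986 = 1340 N.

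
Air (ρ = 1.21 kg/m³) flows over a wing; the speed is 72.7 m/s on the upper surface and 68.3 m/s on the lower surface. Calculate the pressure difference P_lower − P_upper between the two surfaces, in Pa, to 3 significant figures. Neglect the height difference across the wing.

ΔP ≈ 375 Pa

Bernoulli (same height): P_lower − P_upper = ½ρ(v_upper² − v_lower²).
ΔP = ½·1.21·(72.7² − 68.3²) = 375 Pa.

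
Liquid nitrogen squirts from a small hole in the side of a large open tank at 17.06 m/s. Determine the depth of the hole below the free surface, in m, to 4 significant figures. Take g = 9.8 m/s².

Inverting v = √(2gh) gives h = v² / 2g.
h = 17.06²/(2·9.8) = 291.0/19.60 = 14.85 m.

h ≈ 14.85 m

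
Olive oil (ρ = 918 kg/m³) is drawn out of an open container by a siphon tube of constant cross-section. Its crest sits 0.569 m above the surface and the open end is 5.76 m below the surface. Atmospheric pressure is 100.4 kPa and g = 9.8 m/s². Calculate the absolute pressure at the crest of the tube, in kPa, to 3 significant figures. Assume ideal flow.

P_top ≈ 43.5 kPa

The outlet speed comes from Torricelli: v = √(2g·5.76) = 10.6 m/s.
Continuity keeps v the same throughout the tube; from surface to crest, P_atm + 0 = P_top + ½ρv² + ρg·h_top.
P_top = 100400 − ½·918·10.6² − 918·9.8·0.569 = 43500 Pa.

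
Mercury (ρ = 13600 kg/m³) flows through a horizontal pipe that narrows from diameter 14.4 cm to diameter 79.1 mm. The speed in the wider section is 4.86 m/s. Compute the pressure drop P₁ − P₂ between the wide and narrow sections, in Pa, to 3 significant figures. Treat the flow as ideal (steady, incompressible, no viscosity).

ΔP ≈ 1600000 Pa

By continuity, v₂ = v₁·A₁/A₂ = 4.86·(163/49.1) = 16.1 m/s.
The pipe is horizontal, so Bernoulli reduces to P₁ + ½ρv₁² = P₂ + ½ρv₂².
P₁ − P₂ = ½·13600·(16.1² − 4.86²) = ½·13600·236 = 1600000 Pa.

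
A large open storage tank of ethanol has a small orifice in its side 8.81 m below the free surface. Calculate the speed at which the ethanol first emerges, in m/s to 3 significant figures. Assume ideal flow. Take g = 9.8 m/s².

v = 13.1 m/s

With the surface at rest and both surface and jet at atmospheric pressure, Bernoulli gives ρg h = ½ρv², so v = √(2gh) = √(2·9.8·8.81) = 13.1 m/s.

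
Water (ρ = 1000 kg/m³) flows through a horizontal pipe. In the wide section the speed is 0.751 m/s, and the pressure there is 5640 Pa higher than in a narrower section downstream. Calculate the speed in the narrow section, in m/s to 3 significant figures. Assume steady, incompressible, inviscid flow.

With h₁ = h₂, rearranging Bernoulli gives v₂ = √(v₁² + 2ΔP/ρ).
v₂ = √(0.751² + 2·5640/1000) = √(0.564 + 11.3) = 3.44 m/s.

v₂ = 3.44 m/s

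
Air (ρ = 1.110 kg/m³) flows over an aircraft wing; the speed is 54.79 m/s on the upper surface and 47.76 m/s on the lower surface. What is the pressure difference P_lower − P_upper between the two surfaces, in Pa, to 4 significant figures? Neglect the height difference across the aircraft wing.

ΔP = 400.1 Pa

Bernoulli (same height): P_lower − P_upper = ½ρ(v_upper² − v_lower²).
ΔP = ½·1.110·(54.79² − 47.76²) = 400.1 Pa.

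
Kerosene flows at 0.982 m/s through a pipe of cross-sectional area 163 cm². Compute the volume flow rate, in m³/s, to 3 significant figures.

Q = A·v = 0.0163 m² × 0.982 m/s = 0.0160 m³/s.

0.0160 m³/s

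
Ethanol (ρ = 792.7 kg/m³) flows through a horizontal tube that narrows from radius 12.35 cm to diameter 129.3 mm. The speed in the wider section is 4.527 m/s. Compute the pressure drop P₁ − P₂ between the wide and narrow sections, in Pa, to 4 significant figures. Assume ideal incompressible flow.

100000 Pa

Mass conservation (A₁v₁ = A₂v₂) gives v₂ = 4.527 × 479.2/131.3 = 16.52 m/s.
Along the horizontal streamline, P + ½ρv² is constant.
P₁ − P₂ = ½·792.7·(16.52² − 4.527²) = ½·792.7·252.4 = 100000 Pa.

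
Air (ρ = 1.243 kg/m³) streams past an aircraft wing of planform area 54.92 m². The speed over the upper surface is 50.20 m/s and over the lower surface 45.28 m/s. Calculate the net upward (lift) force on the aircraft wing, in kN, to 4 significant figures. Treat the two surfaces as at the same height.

With equal heights on the two surfaces, Bernoulli gives P_lower − P_upper = ½ρ(v_upper² − v_lower²).
ΔP = ½·1.243·(50.20² − 45.28²) = 292.0 Pa.
Lift = ΔP · A = 292.0 × 54.92 = 16030 N.

F = 16.03 kN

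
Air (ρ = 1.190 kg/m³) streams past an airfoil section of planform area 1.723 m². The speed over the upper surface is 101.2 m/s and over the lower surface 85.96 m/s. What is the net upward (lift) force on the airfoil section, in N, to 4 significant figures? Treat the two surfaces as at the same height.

From P + ½ρv² = const at equal height, P_low − P_up = ½ρ(v_up² − v_low²).
ΔP = ½·1.190·(101.2² − 85.96²) = 1697 Pa.
Lift = ΔP · A = 1697 × 1.723 = 2924 N.

2924 N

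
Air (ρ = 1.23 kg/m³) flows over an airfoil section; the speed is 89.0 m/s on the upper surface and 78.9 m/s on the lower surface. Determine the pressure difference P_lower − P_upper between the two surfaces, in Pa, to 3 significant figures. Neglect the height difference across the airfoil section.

Bernoulli (same height): P_lower − P_upper = ½ρ(v_upper² − v_lower²).
ΔP = ½·1.23·(89.0² − 78.9²) = 1040 Pa.

ΔP ≈ 1040 Pa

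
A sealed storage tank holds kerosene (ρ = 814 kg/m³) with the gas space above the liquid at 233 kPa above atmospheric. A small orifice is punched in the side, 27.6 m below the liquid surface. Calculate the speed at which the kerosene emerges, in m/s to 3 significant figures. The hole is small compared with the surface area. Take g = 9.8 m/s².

v = 33.4 m/s

Take point 1 at the surface (v₁ ≈ 0) and point 2 at the hole (at atmospheric pressure). Bernoulli: P₁ + ρg h = P_atm + ½ρv₂².
With P₁ − P_atm = 233000 Pa, v₂ = √(2gh + 2ΔP/ρ) = √(2·9.8·27.6 + 2·233000/814) = 33.4 m/s.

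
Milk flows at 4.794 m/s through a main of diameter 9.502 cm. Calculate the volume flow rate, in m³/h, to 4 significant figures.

Q ≈ 122.4 m³/h

Q = A·v = 0.007091 m² × 4.794 m/s = 0.03400 m³/s.
Converting: 0.03400 m³/s × 3600 = 122.4 m³/h.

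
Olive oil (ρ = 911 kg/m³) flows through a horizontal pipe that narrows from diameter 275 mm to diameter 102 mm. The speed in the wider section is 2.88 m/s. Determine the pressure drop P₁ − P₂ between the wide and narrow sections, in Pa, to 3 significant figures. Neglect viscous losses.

The volume flow rate is constant, so v₂ = (A₁/A₂)v₁ = (594/81.7)·2.88 = 20.9 m/s.
With no height change, Bernoulli's equation is P₁ + ½ρv₁² = P₂ + ½ρv₂².
P₁ − P₂ = ½·911·(20.9² − 2.88²) = ½·911·430 = 196000 Pa.

196000 Pa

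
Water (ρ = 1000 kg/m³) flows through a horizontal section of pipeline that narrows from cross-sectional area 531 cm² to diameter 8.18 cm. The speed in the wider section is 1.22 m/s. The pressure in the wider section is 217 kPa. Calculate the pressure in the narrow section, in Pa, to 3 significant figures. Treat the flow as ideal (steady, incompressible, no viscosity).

By continuity, v₂ = v₁·A₁/A₂ = 1.22·(531/52.6) = 12.3 m/s.
The pipe is horizontal, so Bernoulli reduces to P₁ + ½ρv₁² = P₂ + ½ρv₂².
P₂ = P₁ − ½ρ(v₂² − v₁²) = 217000 − ½·1000·(12.3² − 1.22²) = 217000 − 75200 = 142000 Pa.

P₂ = 142000 Pa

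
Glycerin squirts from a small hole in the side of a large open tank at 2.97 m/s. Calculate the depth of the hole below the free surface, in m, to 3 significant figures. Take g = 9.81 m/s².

h ≈ 0.450 m

Torricelli: v = √(2gh), so h = v²/(2g).
h = 2.97²/(2·9.81) = 8.82/19.62 = 0.450 m.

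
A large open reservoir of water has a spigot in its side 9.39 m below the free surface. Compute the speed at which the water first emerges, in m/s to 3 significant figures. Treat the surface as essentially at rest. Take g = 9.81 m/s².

The surface is effectively still and both ends are open, so ½v² = gh and v = √(2·9.81·9.39) = 13.6 m/s.

v ≈ 13.6 m/s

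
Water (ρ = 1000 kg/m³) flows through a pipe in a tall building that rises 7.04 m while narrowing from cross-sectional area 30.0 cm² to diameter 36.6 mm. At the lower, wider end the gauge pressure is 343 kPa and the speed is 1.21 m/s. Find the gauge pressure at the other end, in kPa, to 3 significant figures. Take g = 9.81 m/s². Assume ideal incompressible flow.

P₂ ≈ 269 kPa

By continuity, v₂ = v₁·A₁/A₂ = 1.21·(30.0/10.5) = 3.45 m/s.
Applying Bernoulli between the two ends and solving for P₂: P₂ = P₁ + ½ρ(v₁² − v₂²) − ρgΔh.
P₂ = 343000 + ½·1000·(1.21² − 3.45²) − 1000·9.81·(+7.04) = 343000 + (-5220) − (69100) = 269000 Pa.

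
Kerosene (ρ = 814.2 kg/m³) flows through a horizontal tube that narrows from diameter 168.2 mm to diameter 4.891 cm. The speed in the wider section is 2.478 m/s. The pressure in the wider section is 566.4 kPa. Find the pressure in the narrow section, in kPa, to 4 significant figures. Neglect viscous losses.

The volume flow rate is constant, so v₂ = (A₁/A₂)v₁ = (222.2/18.79)·2.478 = 29.31 m/s.
With no height change, Bernoulli's equation is P₁ + ½ρv₁² = P₂ + ½ρv₂².
P₂ = P₁ − ½ρ(v₂² − v₁²) = 566400 − ½·814.2·(29.31² − 2.478²) = 566400 − 347100 = 219300 Pa.

P₂ = 219.3 kPa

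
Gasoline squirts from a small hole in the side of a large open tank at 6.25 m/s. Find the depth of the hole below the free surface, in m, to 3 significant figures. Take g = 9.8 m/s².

For a small hole in a large open tank, ½v² = gh, giving h = v²/(2g).
h = 6.25²/(2·9.8) = 39.1/19.60 = 1.99 m.

h ≈ 1.99 m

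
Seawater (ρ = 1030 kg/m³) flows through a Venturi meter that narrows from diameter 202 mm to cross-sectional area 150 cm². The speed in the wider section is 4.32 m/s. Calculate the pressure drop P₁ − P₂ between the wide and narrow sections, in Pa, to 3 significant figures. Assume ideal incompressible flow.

ΔP ≈ 34300 Pa

Continuity gives A₁v₁ = A₂v₂, so v₂ = (320 cm²)/(150 cm²) × 4.32 m/s = 9.23 m/s.
With no height change, Bernoulli's equation is P₁ + ½ρv₁² = P₂ + ½ρv₂².
P₁ − P₂ = ½·1030·(9.23² − 4.32²) = ½·1030·66.5 = 34300 Pa.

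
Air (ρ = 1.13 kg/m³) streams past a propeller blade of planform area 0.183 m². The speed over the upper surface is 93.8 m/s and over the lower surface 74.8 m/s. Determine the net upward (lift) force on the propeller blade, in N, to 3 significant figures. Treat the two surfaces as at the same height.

331 N

The faster flow above has the lower pressure; Bernoulli (same height) gives ΔP = ½ρ(v_up² − v_low²).
ΔP = ½·1.13·(93.8² − 74.8²) = 1810 Pa.
Lift = ΔP · A = 1810 × 0.183 = 331 N.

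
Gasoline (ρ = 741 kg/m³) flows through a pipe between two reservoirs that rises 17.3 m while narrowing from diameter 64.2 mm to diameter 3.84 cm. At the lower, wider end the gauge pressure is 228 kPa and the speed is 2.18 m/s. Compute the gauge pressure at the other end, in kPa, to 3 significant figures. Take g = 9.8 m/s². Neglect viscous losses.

The volume flow rate is constant, so v₂ = (A₁/A₂)v₁ = (32.4/11.6)·2.18 = 6.09 m/s.
Bernoulli: P₁ + ½ρv₁² + ρg h₁ = P₂ + ½ρv₂² + ρg h₂, so P₂ = P₁ + ½ρ(v₁² − v₂²) − ρg(h₂ − h₁).
P₂ = 228000 + ½·741·(2.18² − 6.09²) − 741·9.8·(+17.3) = 228000 + (-12000) − (126000) = 90400 Pa.

P₂ ≈ 90.4 kPa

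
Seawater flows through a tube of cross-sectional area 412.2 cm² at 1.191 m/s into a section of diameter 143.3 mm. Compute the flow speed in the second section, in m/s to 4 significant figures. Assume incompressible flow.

3.044 m/s

Mass conservation (A₁v₁ = A₂v₂) gives v₂ = 1.191 × 412.2/161.3 = 3.044 m/s.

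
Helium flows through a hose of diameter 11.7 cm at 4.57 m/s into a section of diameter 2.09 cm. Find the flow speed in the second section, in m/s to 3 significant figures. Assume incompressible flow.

143 m/s

The volume flow rate is constant, so v₂ = (A₁/A₂)v₁ = (108/3.43)·4.57 = 143 m/s.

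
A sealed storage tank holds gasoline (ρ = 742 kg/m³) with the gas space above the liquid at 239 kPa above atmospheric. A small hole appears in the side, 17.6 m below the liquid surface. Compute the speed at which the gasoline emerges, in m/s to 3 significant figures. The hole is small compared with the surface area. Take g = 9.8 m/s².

v = 31.5 m/s

Take point 1 at the surface (v₁ ≈ 0) and point 2 at the hole (at atmospheric pressure). Bernoulli: P₁ + ρg h = P_atm + ½ρv₂².
With P₁ − P_atm = 239000 Pa, v₂ = √(2gh + 2ΔP/ρ) = √(2·9.8·17.6 + 2·239000/742) = 31.5 m/s.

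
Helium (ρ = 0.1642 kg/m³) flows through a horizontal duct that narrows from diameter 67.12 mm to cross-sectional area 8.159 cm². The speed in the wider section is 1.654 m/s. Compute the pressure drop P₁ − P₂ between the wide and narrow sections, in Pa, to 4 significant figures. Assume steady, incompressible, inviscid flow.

Continuity gives A₁v₁ = A₂v₂, so v₂ = (35.38 cm²)/(8.159 cm²) × 1.654 m/s = 7.173 m/s.
Along the horizontal streamline, P + ½ρv² is constant.
P₁ − P₂ = ½·0.1642·(7.173² − 1.654²) = ½·0.1642·48.71 = 3.999 Pa.

ΔP ≈ 3.999 Pa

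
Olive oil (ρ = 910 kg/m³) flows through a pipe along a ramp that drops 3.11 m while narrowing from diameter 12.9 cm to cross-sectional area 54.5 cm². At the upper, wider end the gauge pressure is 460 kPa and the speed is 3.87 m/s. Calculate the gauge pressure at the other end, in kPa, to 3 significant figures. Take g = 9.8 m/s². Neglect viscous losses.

By continuity, v₂ = v₁·A₁/A₂ = 3.87·(131/54.5) = 9.28 m/s.
Bernoulli: P₁ + ½ρv₁² + ρg h₁ = P₂ + ½ρv₂² + ρg h₂, so P₂ = P₁ + ½ρ(v₁² − v₂²) − ρg(h₂ − h₁).
P₂ = 460000 + ½·910·(3.87² − 9.28²) − 910·9.8·(−3.11) = 460000 + (-32400) − (-27700) = 455000 Pa.

P₂ ≈ 455 kPa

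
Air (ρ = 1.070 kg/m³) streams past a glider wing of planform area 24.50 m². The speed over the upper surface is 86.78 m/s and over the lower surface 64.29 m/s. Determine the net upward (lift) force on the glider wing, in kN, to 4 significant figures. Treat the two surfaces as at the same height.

The faster flow above has the lower pressure; Bernoulli (same height) gives ΔP = ½ρ(v_up² − v_low²).
ΔP = ½·1.070·(86.78² − 64.29²) = 1818 Pa.
Lift = ΔP · A = 1818 × 24.50 = 44530 N.

F ≈ 44.53 kN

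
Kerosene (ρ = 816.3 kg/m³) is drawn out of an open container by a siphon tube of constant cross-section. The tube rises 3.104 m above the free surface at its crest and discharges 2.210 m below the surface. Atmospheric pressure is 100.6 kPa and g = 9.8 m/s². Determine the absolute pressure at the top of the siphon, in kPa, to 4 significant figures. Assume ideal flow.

P_top ≈ 58.09 kPa

Bernoulli surface→outlet gives ½v² = g·h_out, so v = √(2·9.8·2.210) = 6.581 m/s.
Continuity keeps v the same throughout the tube; from surface to crest, P_atm + 0 = P_top + ½ρv² + ρg·h_top.
P_top = 100600 − ½·816.3·6.581² − 816.3·9.8·3.104 = 58090 Pa.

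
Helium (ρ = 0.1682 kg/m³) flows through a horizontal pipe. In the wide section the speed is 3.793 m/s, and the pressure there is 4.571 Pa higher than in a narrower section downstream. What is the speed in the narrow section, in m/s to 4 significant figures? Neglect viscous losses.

8.291 m/s

Horizontal Bernoulli: P₁ + ½ρv₁² = P₂ + ½ρv₂², so v₂² = v₁² + 2(P₁ − P₂)/ρ.
v₂ = √(3.793² + 2·4.571/0.1682) = √(14.39 + 54.35) = 8.291 m/s.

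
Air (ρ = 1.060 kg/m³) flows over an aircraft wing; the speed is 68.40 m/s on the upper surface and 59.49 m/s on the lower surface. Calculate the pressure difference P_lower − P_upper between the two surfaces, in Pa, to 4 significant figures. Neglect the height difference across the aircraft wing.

Bernoulli (same height): P_lower − P_upper = ½ρ(v_upper² − v_lower²).
ΔP = ½·1.060·(68.40² − 59.49²) = 603.9 Pa.

ΔP ≈ 603.9 Pa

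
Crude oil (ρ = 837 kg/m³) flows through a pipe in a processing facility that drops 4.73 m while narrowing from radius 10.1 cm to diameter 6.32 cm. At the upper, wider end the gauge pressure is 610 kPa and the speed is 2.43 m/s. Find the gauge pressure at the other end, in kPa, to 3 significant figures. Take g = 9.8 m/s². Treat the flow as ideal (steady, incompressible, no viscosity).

Continuity gives A₁v₁ = A₂v₂, so v₂ = (320 cm²)/(31.4 cm²) × 2.43 m/s = 24.8 m/s.
Energy conservation along the streamline gives P₂ = P₁ − ½ρ(v₂² − v₁²) − ρg(h₂ − h₁).
P₂ = 610000 + ½·837·(2.43² − 24.8²) − 837·9.8·(−4.73) = 610000 + (-255000) − (-38800) = 393000 Pa.

P₂ = 393 kPa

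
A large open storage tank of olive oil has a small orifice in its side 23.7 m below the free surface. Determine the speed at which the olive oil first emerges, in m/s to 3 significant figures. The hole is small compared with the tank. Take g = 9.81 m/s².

The surface is effectively still and both ends are open, so ½v² = gh and v = √(2·9.81·23.7) = 21.6 m/s.

21.6 m/s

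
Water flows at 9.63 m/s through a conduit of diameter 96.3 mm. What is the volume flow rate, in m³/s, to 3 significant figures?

Q = A·v = 0.00728 m² × 9.63 m/s = 0.0701 m³/s.

Q ≈ 0.0701 m³/s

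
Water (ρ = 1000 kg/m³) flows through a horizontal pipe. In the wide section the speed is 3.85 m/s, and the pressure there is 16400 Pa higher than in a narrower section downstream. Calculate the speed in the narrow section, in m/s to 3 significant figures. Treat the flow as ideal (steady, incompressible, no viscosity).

Along the level pipe P + ½ρv² is conserved, hence v₂² = v₁² + 2(P₁ − P₂)/ρ.
v₂ = √(3.85² + 2·16400/1000) = √(14.8 + 32.8) = 6.90 m/s.

v₂ ≈ 6.90 m/s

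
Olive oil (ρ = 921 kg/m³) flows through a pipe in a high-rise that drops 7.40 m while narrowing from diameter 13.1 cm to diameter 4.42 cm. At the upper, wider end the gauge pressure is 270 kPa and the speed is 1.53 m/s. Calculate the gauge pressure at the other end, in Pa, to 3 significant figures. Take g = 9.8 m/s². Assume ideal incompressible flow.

255000 Pa

By continuity, v₂ = v₁·A₁/A₂ = 1.53·(135/15.3) = 13.4 m/s.
Energy conservation along the streamline gives P₂ = P₁ − ½ρ(v₂² − v₁²) − ρg(h₂ − h₁).
P₂ = 270000 + ½·921·(1.53² − 13.4²) − 921·9.8·(−7.40) = 270000 + (-82100) − (-66800) = 255000 Pa.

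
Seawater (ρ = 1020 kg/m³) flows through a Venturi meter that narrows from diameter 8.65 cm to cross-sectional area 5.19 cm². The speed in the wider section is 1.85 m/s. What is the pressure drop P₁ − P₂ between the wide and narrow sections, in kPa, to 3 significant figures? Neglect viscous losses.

222 kPa

By continuity, v₂ = v₁·A₁/A₂ = 1.85·(58.8/5.19) = 20.9 m/s.
The pipe is horizontal, so Bernoulli reduces to P₁ + ½ρv₁² = P₂ + ½ρv₂².
P₁ − P₂ = ½·1020·(20.9² − 1.85²) = ½·1020·435 = 222000 Pa.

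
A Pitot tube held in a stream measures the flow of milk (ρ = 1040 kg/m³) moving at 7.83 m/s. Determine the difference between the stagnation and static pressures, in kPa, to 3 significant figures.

ΔP ≈ 31.9 kPa

The dynamic pressure equals the rise in static pressure at the stagnation point: ΔP = ½ρv².
ΔP = ½·1040·7.83² = 31900 Pa.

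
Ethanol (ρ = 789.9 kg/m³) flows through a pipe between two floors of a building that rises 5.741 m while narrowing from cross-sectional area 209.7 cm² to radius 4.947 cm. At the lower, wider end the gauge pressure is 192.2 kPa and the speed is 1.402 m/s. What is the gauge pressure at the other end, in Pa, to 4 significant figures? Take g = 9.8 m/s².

Mass conservation (A₁v₁ = A₂v₂) gives v₂ = 1.402 × 209.7/76.88 = 3.824 m/s.
Energy conservation along the streamline gives P₂ = P₁ − ½ρ(v₂² − v₁²) − ρg(h₂ − h₁).
P₂ = 192200 + ½·789.9·(1.402² − 3.824²) − 789.9·9.8·(+5.741) = 192200 + (-4999) − (44440) = 142800 Pa.

P₂ = 142800 Pa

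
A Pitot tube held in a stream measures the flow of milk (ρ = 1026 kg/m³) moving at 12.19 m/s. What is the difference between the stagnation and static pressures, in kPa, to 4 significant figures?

ΔP ≈ 76.23 kPa

At the stagnation point the flow is brought to rest, so Bernoulli gives P_stag − P_static = ½ρv².
ΔP = ½·1026·12.19² = 76230 Pa.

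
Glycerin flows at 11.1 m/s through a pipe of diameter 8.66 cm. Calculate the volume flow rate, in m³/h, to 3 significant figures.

Q = A·v = 0.00589 m² × 11.1 m/s = 0.0654 m³/s.
Converting: 0.0654 m³/s × 3600 = 235 m³/h.

Q ≈ 235 m³/h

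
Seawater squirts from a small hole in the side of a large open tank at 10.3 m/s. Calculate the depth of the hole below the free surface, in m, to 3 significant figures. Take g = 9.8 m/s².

For a small hole in a large open tank, ½v² = gh, giving h = v²/(2g).
h = 10.3²/(2·9.8) = 106/19.60 = 5.41 m.

5.41 m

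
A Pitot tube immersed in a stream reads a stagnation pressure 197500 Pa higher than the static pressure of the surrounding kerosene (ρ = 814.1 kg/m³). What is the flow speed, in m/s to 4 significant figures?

At the stagnation point the flow is brought to rest, so Bernoulli gives P_stag − P_static = ½ρv².
v = √(2ΔP/ρ) = √(2·197500/814.1) = 22.03 m/s.

v ≈ 22.03 m/s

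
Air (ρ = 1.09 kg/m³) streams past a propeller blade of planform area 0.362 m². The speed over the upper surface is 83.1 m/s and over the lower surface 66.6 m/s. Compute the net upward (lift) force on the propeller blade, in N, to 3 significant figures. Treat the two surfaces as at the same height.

The faster flow above has the lower pressure; Bernoulli (same height) gives ΔP = ½ρ(v_up² − v_low²).
ΔP = ½·1.09·(83.1² − 66.6²) = 1350 Pa.
Lift = ΔP · A = 1350 × 0.362 = 487 N.

F = 487 N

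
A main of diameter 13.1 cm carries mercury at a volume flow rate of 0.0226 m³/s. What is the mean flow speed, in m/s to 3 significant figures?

v = 1.68 m/s

Q = 0.0226 m³/s = 0.0226 m³/s.
v = Q/A = 0.0226 / 0.0135 = 1.68 m/s.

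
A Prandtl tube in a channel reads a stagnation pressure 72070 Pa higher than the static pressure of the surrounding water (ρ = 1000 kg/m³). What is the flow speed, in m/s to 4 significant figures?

v ≈ 12.01 m/s

Bernoulli between the free stream and the stagnation point: ½ρv² = P_stag − P_static.
v = √(2ΔP/ρ) = √(2·72070/1000) = 12.01 m/s.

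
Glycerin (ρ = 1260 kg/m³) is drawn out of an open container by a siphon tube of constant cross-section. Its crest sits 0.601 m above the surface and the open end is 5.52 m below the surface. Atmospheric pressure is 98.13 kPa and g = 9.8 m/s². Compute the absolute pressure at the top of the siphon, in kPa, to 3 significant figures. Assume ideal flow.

Bernoulli surface→outlet gives ½v² = g·h_out, so v = √(2·9.8·5.52) = 10.4 m/s.
The bore is uniform, so the speed at the crest is the same v. Bernoulli surface→crest: P_atm = P_top + ½ρv² + ρg·h_top.
P_top = 98130 − ½·1260·10.4² − 1260·9.8·0.601 = 22500 Pa.

P_top = 22.5 kPa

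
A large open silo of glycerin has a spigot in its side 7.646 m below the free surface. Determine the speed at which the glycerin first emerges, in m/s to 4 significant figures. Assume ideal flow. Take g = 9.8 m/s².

With the surface at rest and both surface and jet at atmospheric pressure, Bernoulli gives ρg h = ½ρv², so v = √(2gh) = √(2·9.8·7.646) = 12.24 m/s.

12.24 m/s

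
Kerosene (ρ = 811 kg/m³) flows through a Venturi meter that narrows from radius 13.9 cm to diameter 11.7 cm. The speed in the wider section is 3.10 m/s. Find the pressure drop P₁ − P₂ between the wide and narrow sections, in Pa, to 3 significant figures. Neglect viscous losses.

Continuity gives A₁v₁ = A₂v₂, so v₂ = (607 cm²)/(108 cm²) × 3.10 m/s = 17.5 m/s.
With no height change, Bernoulli's equation is P₁ + ½ρv₁² = P₂ + ½ρv₂².
P₁ − P₂ = ½·811·(17.5² − 3.10²) = ½·811·297 = 120000 Pa.

ΔP = 120000 Pa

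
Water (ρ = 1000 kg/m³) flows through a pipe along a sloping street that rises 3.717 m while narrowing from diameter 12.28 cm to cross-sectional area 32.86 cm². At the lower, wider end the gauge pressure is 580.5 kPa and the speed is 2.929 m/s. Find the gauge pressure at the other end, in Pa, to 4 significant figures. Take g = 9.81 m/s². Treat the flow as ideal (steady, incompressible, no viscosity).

By continuity, v₂ = v₁·A₁/A₂ = 2.929·(118.4/32.86) = 10.56 m/s.
Energy conservation along the streamline gives P₂ = P₁ − ½ρ(v₂² − v₁²) − ρg(h₂ − h₁).
P₂ = 580500 + ½·1000·(2.929² − 10.56²) − 1000·9.81·(+3.717) = 580500 + (-51440) − (36460) = 492600 Pa.

P₂ = 492600 Pa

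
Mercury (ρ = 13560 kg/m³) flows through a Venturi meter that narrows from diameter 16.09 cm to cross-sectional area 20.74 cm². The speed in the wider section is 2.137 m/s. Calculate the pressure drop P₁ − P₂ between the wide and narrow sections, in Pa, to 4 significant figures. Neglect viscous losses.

ΔP ≈ 2945000 Pa

By continuity, v₂ = v₁·A₁/A₂ = 2.137·(203.3/20.74) = 20.95 m/s.
The pipe is horizontal, so Bernoulli reduces to P₁ + ½ρv₁² = P₂ + ½ρv₂².
P₁ − P₂ = ½·13560·(20.95² − 2.137²) = ½·13560·434.4 = 2945000 Pa.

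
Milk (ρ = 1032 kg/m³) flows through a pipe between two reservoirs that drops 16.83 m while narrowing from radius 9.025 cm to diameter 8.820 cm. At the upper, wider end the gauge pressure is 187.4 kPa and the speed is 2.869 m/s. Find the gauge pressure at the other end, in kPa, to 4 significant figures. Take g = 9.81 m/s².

The volume flow rate is constant, so v₂ = (A₁/A₂)v₁ = (255.9/61.10)·2.869 = 12.02 m/s.
Applying Bernoulli between the two ends and solving for P₂: P₂ = P₁ + ½ρ(v₁² − v₂²) − ρgΔh.
P₂ = 187400 + ½·1032·(2.869² − 12.02²) − 1032·9.81·(−16.83) = 187400 + (-70250) − (-170400) = 287500 Pa.

287.5 kPa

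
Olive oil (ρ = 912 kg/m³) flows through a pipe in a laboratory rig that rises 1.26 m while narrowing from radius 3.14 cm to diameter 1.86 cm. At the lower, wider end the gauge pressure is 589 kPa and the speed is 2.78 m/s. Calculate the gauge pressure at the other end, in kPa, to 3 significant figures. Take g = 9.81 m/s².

By continuity, v₂ = v₁·A₁/A₂ = 2.78·(31.0/2.72) = 31.7 m/s.
Energy conservation along the streamline gives P₂ = P₁ − ½ρ(v₂² − v₁²) − ρg(h₂ − h₁).
P₂ = 589000 + ½·912·(2.78² − 31.7²) − 912·9.81·(+1.26) = 589000 + (-454000) − (11300) = 123000 Pa.

123 kPa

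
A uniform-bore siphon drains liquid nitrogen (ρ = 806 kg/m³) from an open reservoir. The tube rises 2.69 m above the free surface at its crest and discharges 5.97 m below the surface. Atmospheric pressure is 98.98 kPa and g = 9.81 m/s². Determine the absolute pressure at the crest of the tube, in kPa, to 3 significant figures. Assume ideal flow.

P_top = 30.5 kPa

From the surface to the outlet (both open to atmosphere, surface at rest): v = √(2g·h_out) = √(2·9.81·5.97) = 10.8 m/s.
Continuity keeps v the same throughout the tube; from surface to crest, P_atm + 0 = P_top + ½ρv² + ρg·h_top.
P_top = 98980 − ½·806·10.8² − 806·9.81·2.69 = 30500 Pa.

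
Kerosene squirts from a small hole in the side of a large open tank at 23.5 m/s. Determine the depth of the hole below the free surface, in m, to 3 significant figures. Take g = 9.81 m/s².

For a small hole in a large open tank, ½v² = gh, giving h = v²/(2g).
h = 23.5²/(2·9.81) = 552/19.62 = 28.1 m.

h ≈ 28.1 m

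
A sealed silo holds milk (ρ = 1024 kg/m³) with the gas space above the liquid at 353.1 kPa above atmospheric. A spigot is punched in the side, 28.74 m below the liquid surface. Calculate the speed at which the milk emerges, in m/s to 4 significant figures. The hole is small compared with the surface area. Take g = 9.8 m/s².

Take point 1 at the surface (v₁ ≈ 0) and point 2 at the hole (at atmospheric pressure). Bernoulli: P₁ + ρg h = P_atm + ½ρv₂².
With P₁ − P_atm = 353100 Pa, v₂ = √(2gh + 2ΔP/ρ) = √(2·9.8·28.74 + 2·353100/1024) = 35.40 m/s.

v ≈ 35.40 m/s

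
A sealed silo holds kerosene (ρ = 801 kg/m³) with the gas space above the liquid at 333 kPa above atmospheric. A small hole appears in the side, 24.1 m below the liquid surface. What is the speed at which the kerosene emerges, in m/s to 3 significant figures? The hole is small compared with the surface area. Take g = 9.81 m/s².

Take point 1 at the surface (v₁ ≈ 0) and point 2 at the hole (at atmospheric pressure). Bernoulli: P₁ + ρg h = P_atm + ½ρv₂².
With P₁ − P_atm = 333000 Pa, v₂ = √(2gh + 2ΔP/ρ) = √(2·9.81·24.1 + 2·333000/801) = 36.1 m/s.

36.1 m/s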